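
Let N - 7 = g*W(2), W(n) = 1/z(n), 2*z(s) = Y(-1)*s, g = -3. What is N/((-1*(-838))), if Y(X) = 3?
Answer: 3/419 ≈ 0.0071599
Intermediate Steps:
z(s) = 3*s/2 (z(s) = (3*s)/2 = 3*s/2)
W(n) = 2/(3*n) (W(n) = 1/(3*n/2) = 2/(3*n))
N = 6 (N = 7 - 2/2 = 7 - 3*⅓ = 7 - 1 = 6)
N/((-1*(-838))) = 6/((-1*(-838))) = 6/838 = 6*(1/838) = 3/419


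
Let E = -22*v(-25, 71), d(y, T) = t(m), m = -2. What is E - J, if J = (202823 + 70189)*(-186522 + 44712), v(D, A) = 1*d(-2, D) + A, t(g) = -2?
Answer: 38715830202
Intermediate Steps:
d(y, T) = -2
v(D, A) = -2 + A (v(D, A) = 1*(-2) + A = -2 + A)
J = -38715831720 (J = 273012*(-141810) = -38715831720)
E = -1518 (E = -22*(-2 + 71) = -22*69 = -1518)
E - J = -1518 - 1*(-38715831720) = -1518 + 38715831720 = 38715830202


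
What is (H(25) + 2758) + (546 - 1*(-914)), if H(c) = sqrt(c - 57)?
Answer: 4218 + 4*I*sqrt(2) ≈ 4218.0 + 5.6569*I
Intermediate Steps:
H(c) = sqrt(-57 + c)
(H(25) + 2758) + (546 - 1*(-914)) = (sqrt(-57 + 25) + 2758) + (546 - 1*(-914)) = (sqrt(-32) + 2758) + (546 + 914) = (4*I*sqrt(2) + 2758) + 1460 = (2758 + 4*I*sqrt(2)) + 1460 = 4218 + 4*I*sqrt(2)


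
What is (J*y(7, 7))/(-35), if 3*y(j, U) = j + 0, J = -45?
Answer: 3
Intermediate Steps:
y(j, U) = j/3 (y(j, U) = (j + 0)/3 = j/3)
(J*y(7, 7))/(-35) = -15*7/(-35) = -45*7/3*(-1/35) = -105*(-1/35) = 3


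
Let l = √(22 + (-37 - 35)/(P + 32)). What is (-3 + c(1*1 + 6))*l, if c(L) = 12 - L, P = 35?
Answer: 2*√93934/67 ≈ 9.1488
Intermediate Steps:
l = √93934/67 (l = √(22 + (-37 - 35)/(35 + 32)) = √(22 - 72/67) = √(1402/67) = √93934/67 ≈ 4.5744)
(-3 + c(1*1 + 6))*l = (-3 + (12 - (1*1 + 6)))*(√93934/67) = (-3 + (12 - (1 + 6)))*(√93934/67) = (-3 + (12 - 1*7))*(√93934/67) = (-3 + (12 - 7))*(√93934/67) = (-3 + 5)*(√93934/67) = 2*(√93934/67) = 2*√93934/67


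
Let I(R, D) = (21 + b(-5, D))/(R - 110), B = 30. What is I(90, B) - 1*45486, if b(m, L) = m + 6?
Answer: -454871/10 ≈ -45487.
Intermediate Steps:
b(m, L) = 6 + m
I(R, D) = 22/(-110 + R) (I(R, D) = (21 + (6 - 5))/(R - 110) = (21 + 1)/(-110 + R) = 22/(-110 + R))
I(90, B) - 1*45486 = 22/(-110 + 90) - 1*45486 = 22/(-20) - 45486 = 22*(-1/20) - 45486 = -11/10 - 45486 = -454871/10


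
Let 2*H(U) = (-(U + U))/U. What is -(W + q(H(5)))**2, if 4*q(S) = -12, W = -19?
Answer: -484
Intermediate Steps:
H(U) = -1 (H(U) = ((-(U + U))/U)/2 = ((-2*U)/U)/2 = (1/2)*(-2) = -1)
q(S) = -3 (q(S) = (1/4)*(-12) = -3)
-(W + q(H(5)))**2 = -(-19 - 3)**2 = -1*(-22)**2 = -1*484 = -484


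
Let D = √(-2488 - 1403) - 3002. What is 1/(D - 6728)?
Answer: -9730/94676791 - I*√3891/94676791 ≈ -0.00010277 - 6.5885e-7*I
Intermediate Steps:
D = -3002 + I*√3891 (D = √(-3891) - 3002 = I*√3891 - 3002 = -3002 + I*√3891 ≈ -3002.0 + 62.378*I)
1/(D - 6728) = 1/((-3002 + I*√3891) - 6728) = 1/(-9730 + I*√3891)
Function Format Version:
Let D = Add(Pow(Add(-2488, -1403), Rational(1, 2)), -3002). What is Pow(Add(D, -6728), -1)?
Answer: Add(Rational(-9730, 94676791), Mul(Rational(-1, 94676791), I, Pow(3891, Rational(1, 2)))) ≈ Add(-0.00010277, Mul(-6.5885e-7, I))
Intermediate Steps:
D = Add(-3002, Mul(I, Pow(3891, Rational(1, 2)))) (D = Add(Pow(-3891, Rational(1, 2)), -3002) = Add(Mul(I, Pow(3891, Rational(1, 2))), -3002) = Add(-3002, Mul(I, Pow(3891, Rational(1, 2)))) ≈ Add(-3002.0, Mul(62.378, I)))
Pow(Add(D, -6728), -1) = Pow(Add(Add(-3002, Mul(I, Pow(3891, Rational(1, 2)))), -6728), -1) = Pow(Add(-9730, Mul(I, Pow(3891, Rational(1, 2)))), -1)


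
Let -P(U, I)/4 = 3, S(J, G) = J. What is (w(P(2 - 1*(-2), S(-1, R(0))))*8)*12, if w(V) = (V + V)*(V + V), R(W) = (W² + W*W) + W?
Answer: 55296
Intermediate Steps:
R(W) = W + 2*W² (R(W) = (W² + W²) + W = 2*W² + W = W + 2*W²)
P(U, I) = -12 (P(U, I) = -4*3 = -12)
w(V) = 4*V² (w(V) = (2*V)*(2*V) = 4*V²)
(w(P(2 - 1*(-2), S(-1, R(0))))*8)*12 = ((4*(-12)²)*8)*12 = ((4*144)*8)*12 = (576*8)*12 = 4608*12 = 55296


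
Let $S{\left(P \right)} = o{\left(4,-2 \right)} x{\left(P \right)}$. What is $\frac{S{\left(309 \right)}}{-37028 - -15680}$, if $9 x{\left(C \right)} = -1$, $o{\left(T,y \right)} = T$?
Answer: $\frac{1}{48033} \approx 2.0819 \cdot 10^{-5}$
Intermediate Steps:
$x{\left(C \right)} = - \frac{1}{9}$ ($x{\left(C \right)} = \frac{1}{9} \left(-1\right) = - \frac{1}{9}$)
$S{\left(P \right)} = - \frac{4}{9}$ ($S{\left(P \right)} = 4 \left(- \frac{1}{9}\right) = - \frac{4}{9}$)
$\frac{S{\left(309 \right)}}{-37028 - -15680} = - \frac{4}{9 \left(-37028 - -15680\right)} = - \frac{4}{9 \left(-37028 + 15680\right)} = - \frac{4}{9 \left(-21348\right)} = \left(- \frac{4}{9}\right) \left(- \frac{1}{21348}\right) = \frac{1}{48033}$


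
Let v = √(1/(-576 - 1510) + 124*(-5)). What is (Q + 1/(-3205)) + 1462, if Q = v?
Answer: 4685709/3205 + I*√2697867606/2086 ≈ 1462.0 + 24.9*I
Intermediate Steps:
v = I*√2697867606/2086 (v = √(1/(-2086) - 620) = √(-1/2086 - 620) = √(-1293321/2086) = I*√2697867606/2086 ≈ 24.9*I)
Q = I*√2697867606/2086 ≈ 24.9*I
(Q + 1/(-3205)) + 1462 = (I*√2697867606/2086 + 1/(-3205)) + 1462 = (I*√2697867606/2086 - 1/3205) + 1462 = (-1/3205 + I*√2697867606/2086) + 1462 = 4685709/3205 + I*√2697867606/2086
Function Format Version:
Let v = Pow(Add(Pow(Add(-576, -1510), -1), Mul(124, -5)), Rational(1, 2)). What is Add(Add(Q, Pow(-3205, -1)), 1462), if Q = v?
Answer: Add(Rational(4685709, 3205), Mul(Rational(1, 2086), I, Pow(2697867606, Rational(1, 2)))) ≈ Add(1462.0, Mul(24.900, I))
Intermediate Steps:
v = Mul(Rational(1, 2086), I, Pow(2697867606, Rational(1, 2))) (v = Pow(Add(Pow(-2086, -1), -620), Rational(1, 2)) = Pow(Add(Rational(-1, 2086), -620), Rational(1, 2)) = Pow(Rational(-1293321, 2086), Rational(1, 2)) = Mul(Rational(1, 2086), I, Pow(2697867606, Rational(1, 2))) ≈ Mul(24.900, I))
Q = Mul(Rational(1, 2086), I, Pow(2697867606, Rational(1, 2))) ≈ Mul(24.900, I)
Add(Add(Q, Pow(-3205, -1)), 1462) = Add(Add(Mul(Rational(1, 2086), I, Pow(2697867606, Rational(1, 2))), Pow(-3205, -1)), 1462) = Add(Add(Mul(Rational(1, 2086), I, Pow(2697867606, Rational(1, 2))), Rational(-1, 3205)), 1462) = Add(Add(Rational(-1, 3205), Mul(Rational(1, 2086), I, Pow(2697867606, Rational(1, 2)))), 1462) = Add(Rational(4685709, 3205), Mul(Rational(1, 2086), I, Pow(2697867606, Rational(1, 2))))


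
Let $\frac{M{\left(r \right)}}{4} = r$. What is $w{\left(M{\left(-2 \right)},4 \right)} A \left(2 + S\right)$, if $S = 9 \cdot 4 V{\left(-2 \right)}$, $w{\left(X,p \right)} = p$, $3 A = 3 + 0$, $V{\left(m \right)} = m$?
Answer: $-280$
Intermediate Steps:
$A = 1$ ($A = \frac{3 + 0}{3} = \frac{1}{3} \cdot 3 = 1$)
$M{\left(r \right)} = 4 r$
$S = -72$ ($S = 9 \cdot 4 \left(-2\right) = 9 \left(-8\right) = -72$)
$w{\left(M{\left(-2 \right)},4 \right)} A \left(2 + S\right) = 4 \cdot 1 \left(2 - 72\right) = 4 \left(-70\right) = -280$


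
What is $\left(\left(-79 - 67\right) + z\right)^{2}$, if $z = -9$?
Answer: $24025$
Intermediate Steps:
$\left(\left(-79 - 67\right) + z\right)^{2} = \left(\left(-79 - 67\right) - 9\right)^{2} = \left(-146 - 9\right)^{2} = \left(-155\right)^{2} = 24025$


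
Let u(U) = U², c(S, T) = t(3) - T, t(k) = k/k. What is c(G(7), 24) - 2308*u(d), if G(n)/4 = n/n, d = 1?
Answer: -2331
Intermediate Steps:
G(n) = 4 (G(n) = 4*(n/n) = 4*1 = 4)
t(k) = 1
c(S, T) = 1 - T
c(G(7), 24) - 2308*u(d) = (1 - 1*24) - 2308*1² = (1 - 24) - 2308 = -23 - 1*2308 = -23 - 2308 = -2331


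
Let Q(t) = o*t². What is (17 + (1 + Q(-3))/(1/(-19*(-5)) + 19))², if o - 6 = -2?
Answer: 1170803089/3261636 ≈ 358.96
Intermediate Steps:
o = 4 (o = 6 - 2 = 4)
Q(t) = 4*t²
(17 + (1 + Q(-3))/(1/(-19*(-5)) + 19))² = (17 + (1 + 4*(-3)²)/(1/(-19*(-5)) + 19))² = (17 + (1 + 4*9)/(-1/19*(-⅕) + 19))² = (17 + (1 + 36)/(1/95 + 19))² = (17 + 37/(1806/95))² = (17 + 37*(95/1806))² = (17 + 3515/1806)² = (34217/1806)² = 1170803089/3261636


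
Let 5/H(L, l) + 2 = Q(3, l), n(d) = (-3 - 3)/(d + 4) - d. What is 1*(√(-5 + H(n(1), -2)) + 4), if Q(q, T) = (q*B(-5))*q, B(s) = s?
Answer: 4 + 4*I*√705/47 ≈ 4.0 + 2.2597*I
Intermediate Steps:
Q(q, T) = -5*q² (Q(q, T) = (q*(-5))*q = (-5*q)*q = -5*q²)
n(d) = -d - 6/(4 + d) (n(d) = -6/(4 + d) - d = -d - 6/(4 + d))
H(L, l) = -5/47 (H(L, l) = 5/(-2 - 5*3²) = 5/(-2 - 5*9) = 5/(-2 - 45) = 5/(-47) = 5*(-1/47) = -5/47)
1*(√(-5 + H(n(1), -2)) + 4) = 1*(√(-5 - 5/47) + 4) = 1*(√(-240/47) + 4) = 1*(4*I*√705/47 + 4) = 1*(4 + 4*I*√705/47) = 4 + 4*I*√705/47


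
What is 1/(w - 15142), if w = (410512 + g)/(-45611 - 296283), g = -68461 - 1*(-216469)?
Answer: -170947/2588758734 ≈ -6.6034e-5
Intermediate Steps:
g = 148008 (g = -68461 + 216469 = 148008)
w = -279260/170947 (w = (410512 + 148008)/(-45611 - 296283) = 558520/(-341894) = 558520*(-1/341894) = -279260/170947 ≈ -1.6336)
1/(w - 15142) = 1/(-279260/170947 - 15142) = 1/(-2588758734/170947) = -170947/2588758734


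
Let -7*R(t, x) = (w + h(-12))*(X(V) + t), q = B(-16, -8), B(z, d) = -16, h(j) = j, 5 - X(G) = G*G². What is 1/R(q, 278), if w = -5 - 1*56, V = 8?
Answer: -7/38179 ≈ -0.00018335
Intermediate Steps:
X(G) = 5 - G³ (X(G) = 5 - G*G² = 5 - G³)
w = -61 (w = -5 - 56 = -61)
q = -16
R(t, x) = -37011/7 + 73*t/7 (R(t, x) = -(-61 - 12)*((5 - 1*8³) + t)/7 = -(-73)*((5 - 1*512) + t)/7 = -(-73)*((5 - 512) + t)/7 = -(-73)*(-507 + t)/7 = -(37011 - 73*t)/7 = -37011/7 + 73*t/7)
1/R(q, 278) = 1/(-37011/7 + (73/7)*(-16)) = 1/(-37011/7 - 1168/7) = 1/(-38179/7) = -7/38179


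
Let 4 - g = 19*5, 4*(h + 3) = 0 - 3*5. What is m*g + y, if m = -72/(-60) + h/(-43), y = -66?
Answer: -162957/860 ≈ -189.48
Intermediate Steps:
h = -27/4 (h = -3 + (0 - 3*5)/4 = -3 + (0 - 15)/4 = -3 + (¼)*(-15) = -3 - 15/4 = -27/4 ≈ -6.7500)
m = 1167/860 (m = -72/(-60) - 27/4/(-43) = -72*(-1/60) - 27/4*(-1/43) = 6/5 + 27/172 = 1167/860 ≈ 1.3570)
g = -91 (g = 4 - 19*5 = 4 - 1*95 = 4 - 95 = -91)
m*g + y = (1167/860)*(-91) - 66 = -106197/860 - 66 = -162957/860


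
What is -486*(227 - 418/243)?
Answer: -109486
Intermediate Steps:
-486*(227 - 418/243) = -486*54743/243 = -109486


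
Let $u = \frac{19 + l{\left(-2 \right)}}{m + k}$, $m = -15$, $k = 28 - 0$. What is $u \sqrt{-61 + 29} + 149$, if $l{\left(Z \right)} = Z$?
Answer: $149 + \frac{68 i \sqrt{2}}{13} \approx 149.0 + 7.3974 i$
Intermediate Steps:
$k = 28$ ($k = 28 + 0 = 28$)
$u = \frac{17}{13}$ ($u = \frac{19 - 2}{-15 + 28} = \frac{17}{13} \approx 1.3077$)
$u \sqrt{-61 + 29} + 149 = \frac{17 \sqrt{-61 + 29}}{13} + 149 = \frac{17 \sqrt{-32}}{13} + 149 = \frac{17 \cdot 4 i \sqrt{2}}{13} + 149 = \frac{68 i \sqrt{2}}{13} + 149 = 149 + \frac{68 i \sqrt{2}}{13}$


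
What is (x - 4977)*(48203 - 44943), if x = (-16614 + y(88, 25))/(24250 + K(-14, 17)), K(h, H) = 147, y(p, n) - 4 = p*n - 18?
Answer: -395888848220/24397 ≈ -1.6227e+7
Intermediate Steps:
y(p, n) = -14 + n*p (y(p, n) = 4 + (p*n - 18) = 4 + (n*p - 18) = 4 + (-18 + n*p) = -14 + n*p)
x = -14428/24397 (x = (-16614 + (-14 + 25*88))/(24250 + 147) = (-16614 + (-14 + 2200))/24397 = (-16614 + 2186)*(1/24397) = -14428*1/24397 = -14428/24397 ≈ -0.59138)
(x - 4977)*(48203 - 44943) = (-14428/24397 - 4977)*(48203 - 44943) = -121438297/24397*3260 = -395888848220/24397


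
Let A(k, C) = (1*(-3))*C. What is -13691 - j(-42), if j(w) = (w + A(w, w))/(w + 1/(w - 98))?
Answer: -80505011/5881 ≈ -13689.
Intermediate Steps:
A(k, C) = -3*C
j(w) = -2*w/(w + 1/(-98 + w)) (j(w) = (w - 3*w)/(w + 1/(w - 98)) = (-2*w)/(w + 1/(-98 + w)) = -2*w/(w + 1/(-98 + w)))
-13691 - j(-42) = -13691 - 2*(-42)*(98 - 1*(-42))/(1 + (-42)**2 - 98*(-42)) = -13691 - 2*(-42)*(98 + 42)/(1 + 1764 + 4116) = -13691 - 2*(-42)*140/5881 = -13691 - 1*(-11760/5881) = -13691 + 11760/5881 = -80505011/5881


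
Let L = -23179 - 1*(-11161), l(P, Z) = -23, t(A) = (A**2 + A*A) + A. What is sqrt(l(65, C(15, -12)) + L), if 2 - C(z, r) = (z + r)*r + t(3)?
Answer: I*sqrt(12041) ≈ 109.73*I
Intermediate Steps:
t(A) = A + 2*A**2 (t(A) = (A**2 + A**2) + A = 2*A**2 + A = A + 2*A**2)
C(z, r) = -19 - r*(r + z) (C(z, r) = 2 - ((z + r)*r + 3*(1 + 2*3)) = 2 - ((r + z)*r + 3*(1 + 6)) = 2 - (r*(r + z) + 3*7) = 2 - (r*(r + z) + 21) = 2 - (21 + r*(r + z)) = 2 + (-21 - r*(r + z)) = -19 - r*(r + z))
L = -12018 (L = -23179 + 11161 = -12018)
sqrt(l(65, C(15, -12)) + L) = sqrt(-23 - 12018) = sqrt(-12041) = I*sqrt(12041)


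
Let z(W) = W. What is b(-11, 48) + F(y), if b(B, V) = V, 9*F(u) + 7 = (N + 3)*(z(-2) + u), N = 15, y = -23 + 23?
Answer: 389/9 ≈ 43.222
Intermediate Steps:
y = 0
F(u) = -43/9 + 2*u (F(u) = -7/9 + ((15 + 3)*(-2 + u))/9 = -7/9 + (18*(-2 + u))/9 = -7/9 + (-36 + 18*u)/9 = -7/9 + (-4 + 2*u) = -43/9 + 2*u)
b(-11, 48) + F(y) = 48 + (-43/9 + 2*0) = 48 + (-43/9 + 0) = 48 - 43/9 = 389/9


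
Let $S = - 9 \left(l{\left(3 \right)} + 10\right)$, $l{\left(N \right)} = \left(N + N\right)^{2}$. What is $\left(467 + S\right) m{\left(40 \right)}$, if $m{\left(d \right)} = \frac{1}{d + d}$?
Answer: $\frac{53}{80} \approx 0.6625$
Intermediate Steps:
$m{\left(d \right)} = \frac{1}{2 d}$
$l{\left(N \right)} = 4 N^{2}$ ($l{\left(N \right)} = \left(2 N\right)^{2} = 4 N^{2}$)
$S = -414$ ($S = - 9 \left(4 \cdot 3^{2} + 10\right) = - 9 \left(4 \cdot 9 + 10\right) = - 9 \left(36 + 10\right) = \left(-9\right) 46 = -414$)
$\left(467 + S\right) m{\left(40 \right)} = \left(467 - 414\right) \frac{1}{2 \cdot 40} = 53 \cdot \frac{1}{2} \cdot \frac{1}{40} = 53 \cdot \frac{1}{80} = \frac{53}{80}$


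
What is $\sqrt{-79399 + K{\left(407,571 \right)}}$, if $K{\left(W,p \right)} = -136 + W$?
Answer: $6 i \sqrt{2198} \approx 281.3 i$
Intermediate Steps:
$\sqrt{-79399 + K{\left(407,571 \right)}} = \sqrt{-79399 + \left(-136 + 407\right)} = \sqrt{-79399 + 271} = \sqrt{-79128} = 6 i \sqrt{2198}$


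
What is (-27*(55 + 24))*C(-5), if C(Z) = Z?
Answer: 10665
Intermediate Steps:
(-27*(55 + 24))*C(-5) = -27*(55 + 24)*(-5) = -27*79*(-5) = -2133*(-5) = 10665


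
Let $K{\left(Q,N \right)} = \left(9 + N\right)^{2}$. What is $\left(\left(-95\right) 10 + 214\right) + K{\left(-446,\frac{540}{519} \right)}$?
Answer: $- \frac{19010575}{29929} \approx -635.19$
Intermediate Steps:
$\left(\left(-95\right) 10 + 214\right) + K{\left(-446,\frac{540}{519} \right)} = \left(\left(-95\right) 10 + 214\right) + \left(9 + \frac{540}{519}\right)^{2} = \left(-950 + 214\right) + \left(9 + 540 \cdot \frac{1}{519}\right)^{2} = -736 + \left(9 + \frac{180}{173}\right)^{2} = -736 + \left(\frac{1737}{173}\right)^{2} = -736 + \frac{3017169}{29929} = - \frac{19010575}{29929}$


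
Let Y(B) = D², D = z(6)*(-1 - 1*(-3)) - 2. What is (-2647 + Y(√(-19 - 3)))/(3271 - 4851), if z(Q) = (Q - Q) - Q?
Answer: 2451/1580 ≈ 1.5513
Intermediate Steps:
z(Q) = -Q (z(Q) = 0 - Q = -Q)
D = -14 (D = (-1*6)*(-1 - 1*(-3)) - 2 = -6*(-1 + 3) - 2 = -6*2 - 2 = -12 - 2 = -14)
Y(B) = 196 (Y(B) = (-14)² = 196)
(-2647 + Y(√(-19 - 3)))/(3271 - 4851) = (-2647 + 196)/(3271 - 4851) = -2451/(-1580) = -2451*(-1/1580) = 2451/1580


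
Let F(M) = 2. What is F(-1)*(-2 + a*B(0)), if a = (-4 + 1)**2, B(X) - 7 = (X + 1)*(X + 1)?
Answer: 140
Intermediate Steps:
B(X) = 7 + (1 + X)**2 (B(X) = 7 + (X + 1)*(X + 1) = 7 + (1 + X)*(1 + X) = 7 + (1 + X)**2)
a = 9 (a = (-3)**2 = 9)
F(-1)*(-2 + a*B(0)) = 2*(-2 + 9*(7 + (1 + 0)**2)) = 2*(-2 + 9*(7 + 1**2)) = 2*(-2 + 9*(7 + 1)) = 2*(-2 + 9*8) = 2*(-2 + 72) = 2*70 = 140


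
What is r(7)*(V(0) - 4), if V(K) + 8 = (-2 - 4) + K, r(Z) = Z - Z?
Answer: 0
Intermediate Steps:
r(Z) = 0
V(K) = -14 + K (V(K) = -8 + ((-2 - 4) + K) = -8 + (-6 + K) = -14 + K)
r(7)*(V(0) - 4) = 0*((-14 + 0) - 4) = 0*(-14 - 4) = 0*(-18) = 0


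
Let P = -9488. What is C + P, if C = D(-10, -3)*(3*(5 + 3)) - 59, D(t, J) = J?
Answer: -9619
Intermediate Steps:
C = -131 (C = -9*(5 + 3) - 59 = -9*8 - 59 = -3*24 - 59 = -72 - 59 = -131)
C + P = -131 - 9488 = -9619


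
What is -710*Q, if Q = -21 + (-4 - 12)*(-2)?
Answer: -7810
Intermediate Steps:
Q = 11 (Q = -21 - 16*(-2) = -21 + 32 = 11)
-710*Q = -710*11 = -7810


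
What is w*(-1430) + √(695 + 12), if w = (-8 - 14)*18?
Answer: 566280 + √707 ≈ 5.6631e+5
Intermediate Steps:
w = -396 (w = -22*18 = -396)
w*(-1430) + √(695 + 12) = -396*(-1430) + √(695 + 12) = 566280 + √707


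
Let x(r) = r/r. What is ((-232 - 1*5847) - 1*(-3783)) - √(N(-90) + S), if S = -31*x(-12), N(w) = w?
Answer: -2296 - 11*I ≈ -2296.0 - 11.0*I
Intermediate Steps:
x(r) = 1
S = -31 (S = -31*1 = -31)
((-232 - 1*5847) - 1*(-3783)) - √(N(-90) + S) = ((-232 - 1*5847) - 1*(-3783)) - √(-90 - 31) = ((-232 - 5847) + 3783) - √(-121) = (-6079 + 3783) - 11*I = -2296 - 11*I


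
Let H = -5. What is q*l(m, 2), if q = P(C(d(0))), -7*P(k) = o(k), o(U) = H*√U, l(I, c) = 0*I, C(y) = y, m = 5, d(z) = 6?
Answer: 0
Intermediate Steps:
l(I, c) = 0
o(U) = -5*√U
P(k) = 5*√k/7 (P(k) = -(-5)*√k/7 = 5*√k/7)
q = 5*√6/7 ≈ 1.7496
q*l(m, 2) = (5*√6/7)*0 = 0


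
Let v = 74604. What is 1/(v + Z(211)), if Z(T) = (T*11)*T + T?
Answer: 1/564546 ≈ 1.7713e-6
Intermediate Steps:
Z(T) = T + 11*T² (Z(T) = (11*T)*T + T = 11*T² + T = T + 11*T²)
1/(v + Z(211)) = 1/(74604 + 211*(1 + 11*211)) = 1/(74604 + 211*(1 + 2321)) = 1/(74604 + 211*2322) = 1/(74604 + 489942) = 1/564546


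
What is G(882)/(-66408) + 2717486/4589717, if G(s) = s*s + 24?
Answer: -282508195869/25399493878 ≈ -11.123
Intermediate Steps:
G(s) = 24 + s² (G(s) = s² + 24 = 24 + s²)
G(882)/(-66408) + 2717486/4589717 = (24 + 882²)/(-66408) + 2717486/4589717 = (24 + 777924)*(-1/66408) + 2717486*(1/4589717) = 777948*(-1/66408) + 2717486/4589717 = -64829/5534 + 2717486/4589717 = -282508195869/25399493878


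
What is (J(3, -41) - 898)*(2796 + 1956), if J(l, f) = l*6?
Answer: -4181760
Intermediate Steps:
J(l, f) = 6*l
(J(3, -41) - 898)*(2796 + 1956) = (6*3 - 898)*(2796 + 1956) = (18 - 898)*4752 = -880*4752 = -4181760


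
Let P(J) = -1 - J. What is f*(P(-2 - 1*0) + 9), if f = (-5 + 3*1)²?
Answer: 40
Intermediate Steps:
f = 4 (f = (-5 + 3)² = (-2)² = 4)
f*(P(-2 - 1*0) + 9) = 4*((-1 - (-2 - 1*0)) + 9) = 4*((-1 - (-2 + 0)) + 9) = 4*((-1 - 1*(-2)) + 9) = 4*((-1 + 2) + 9) = 4*(1 + 9) = 4*10 = 40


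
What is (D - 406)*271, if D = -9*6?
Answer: -124660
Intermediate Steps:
D = -54
(D - 406)*271 = (-54 - 406)*271 = -460*271 = -124660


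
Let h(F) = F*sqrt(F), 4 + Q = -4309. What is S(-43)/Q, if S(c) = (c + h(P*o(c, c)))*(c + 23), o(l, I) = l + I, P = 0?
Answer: -860/4313 ≈ -0.19940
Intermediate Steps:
Q = -4313 (Q = -4 - 4309 = -4313)
o(l, I) = I + l
h(F) = F**(3/2)
S(c) = c*(23 + c) (S(c) = (c + (0*(c + c))**(3/2))*(c + 23) = (c + (0*(2*c))**(3/2))*(23 + c) = (c + 0**(3/2))*(23 + c) = (c + 0)*(23 + c) = c*(23 + c))
S(-43)/Q = -43*(23 - 43)/(-4313) = -43*(-20)*(-1/4313) = 860*(-1/4313) = -860/4313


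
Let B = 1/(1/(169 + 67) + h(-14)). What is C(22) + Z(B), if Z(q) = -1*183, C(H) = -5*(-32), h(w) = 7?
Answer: -23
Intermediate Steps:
B = 236/1653 (B = 1/(1/(169 + 67) + 7) = 1/(1/236 + 7) = 1/(1653/236) = 236/1653 ≈ 0.14277)
C(H) = 160
Z(q) = -183
C(22) + Z(B) = 160 - 183 = -23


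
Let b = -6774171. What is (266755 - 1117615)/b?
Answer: 283620/2258057 ≈ 0.12560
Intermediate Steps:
(266755 - 1117615)/b = (266755 - 1117615)/(-6774171) = -850860*(-1/6774171) = 283620/2258057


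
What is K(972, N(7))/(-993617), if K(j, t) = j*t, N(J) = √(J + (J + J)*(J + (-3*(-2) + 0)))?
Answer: -2916*√21/993617 ≈ -0.013449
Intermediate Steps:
N(J) = √(J + 2*J*(6 + J)) (N(J) = √(J + (2*J)*(J + (6 + 0))) = √(J + (2*J)*(J + 6)) = √(J + (2*J)*(6 + J)) = √(J + 2*J*(6 + J)))
K(972, N(7))/(-993617) = (972*√(7*(13 + 2*7)))/(-993617) = (972*√(7*(13 + 14)))*(-1/993617) = (972*√(7*27))*(-1/993617) = (972*√189)*(-1/993617) = (972*(3*√21))*(-1/993617) = (2916*√21)*(-1/993617) = -2916*√21/993617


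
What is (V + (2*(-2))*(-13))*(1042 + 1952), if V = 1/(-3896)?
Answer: 303278727/1948 ≈ 1.5569e+5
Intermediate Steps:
V = -1/3896 ≈ -0.00025667
(V + (2*(-2))*(-13))*(1042 + 1952) = (-1/3896 + (2*(-2))*(-13))*(1042 + 1952) = (-1/3896 - 4*(-13))*2994 = (-1/3896 + 52)*2994 = (202591/3896)*2994 = 303278727/1948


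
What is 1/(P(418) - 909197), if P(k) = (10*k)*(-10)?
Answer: -1/950997 ≈ -1.0515e-6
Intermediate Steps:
P(k) = -100*k
1/(P(418) - 909197) = 1/(-100*418 - 909197) = 1/(-41800 - 909197) = 1/(-950997) = -1/950997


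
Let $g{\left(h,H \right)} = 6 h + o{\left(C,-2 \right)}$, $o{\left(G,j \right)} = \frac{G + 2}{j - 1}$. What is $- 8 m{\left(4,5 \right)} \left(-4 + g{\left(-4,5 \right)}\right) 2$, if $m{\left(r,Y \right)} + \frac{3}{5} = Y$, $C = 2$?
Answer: $\frac{30976}{15} \approx 2065.1$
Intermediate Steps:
$m{\left(r,Y \right)} = - \frac{3}{5} + Y$
$o{\left(G,j \right)} = \frac{2 + G}{-1 + j}$
$g{\left(h,H \right)} = - \frac{4}{3} + 6 h$ ($g{\left(h,H \right)} = 6 h + \frac{2 + 2}{-1 - 2} = 6 h + \frac{1}{-3} \cdot 4 = 6 h - \frac{4}{3} = - \frac{4}{3} + 6 h$)
$- 8 m{\left(4,5 \right)} \left(-4 + g{\left(-4,5 \right)}\right) 2 = - 8 \left(- \frac{3}{5} + 5\right) \left(-4 + \left(- \frac{4}{3} + 6 \left(-4\right)\right)\right) 2 = \left(-8\right) \frac{22}{5} \left(-4 - \frac{76}{3}\right) 2 = - \frac{176 \left(-4 - \frac{76}{3}\right) 2}{5} = - \frac{176 \left(\left(- \frac{88}{3}\right) 2\right)}{5} = \left(- \frac{176}{5}\right) \left(- \frac{176}{3}\right) = \frac{30976}{15}$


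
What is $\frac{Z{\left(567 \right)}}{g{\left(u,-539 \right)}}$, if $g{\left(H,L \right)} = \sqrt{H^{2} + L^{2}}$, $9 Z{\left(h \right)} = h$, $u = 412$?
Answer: $\frac{63 \sqrt{460265}}{460265} \approx 0.092862$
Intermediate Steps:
$Z{\left(h \right)} = \frac{h}{9}$
$\frac{Z{\left(567 \right)}}{g{\left(u,-539 \right)}} = \frac{\frac{1}{9} \cdot 567}{\sqrt{412^{2} + \left(-539\right)^{2}}} = \frac{63}{\sqrt{169744 + 290521}} = \frac{63}{\sqrt{460265}} = 63 \frac{\sqrt{460265}}{460265} = \frac{63 \sqrt{460265}}{460265}$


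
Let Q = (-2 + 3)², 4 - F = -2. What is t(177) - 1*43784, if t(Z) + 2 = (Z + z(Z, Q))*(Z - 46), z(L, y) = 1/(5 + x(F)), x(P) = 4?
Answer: -185260/9 ≈ -20584.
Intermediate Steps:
F = 6 (F = 4 - 1*(-2) = 4 + 2 = 6)
Q = 1 (Q = 1² = 1)
z(L, y) = ⅑ (z(L, y) = 1/(5 + 4) = 1/9 = ⅑)
t(Z) = -2 + (-46 + Z)*(⅑ + Z) (t(Z) = -2 + (Z + ⅑)*(Z - 46) = -2 + (⅑ + Z)*(-46 + Z) = -2 + (-46 + Z)*(⅑ + Z))
t(177) - 1*43784 = (-64/9 + 177² - 413/9*177) - 1*43784 = (-64/9 + 31329 - 24367/3) - 43784 = 208796/9 - 43784 = -185260/9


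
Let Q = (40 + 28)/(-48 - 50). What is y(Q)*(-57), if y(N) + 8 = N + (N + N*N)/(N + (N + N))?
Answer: 23997/49 ≈ 489.73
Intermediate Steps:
Q = -34/49 (Q = 68/(-98) = 68*(-1/98) = -34/49 ≈ -0.69388)
y(N) = -8 + N + (N + N²)/(3*N) (y(N) = -8 + (N + (N + N*N)/(N + (N + N))) = -8 + (N + (N + N²)/(N + 2*N)) = -8 + (N + (N + N²)/((3*N))) = -8 + (N + (N + N²)*(1/(3*N))) = -8 + (N + (N + N²)/(3*N)) = -8 + N + (N + N²)/(3*N))
y(Q)*(-57) = (-23/3 + (4/3)*(-34/49))*(-57) = (-23/3 - 136/147)*(-57) = -421/49*(-57) = 23997/49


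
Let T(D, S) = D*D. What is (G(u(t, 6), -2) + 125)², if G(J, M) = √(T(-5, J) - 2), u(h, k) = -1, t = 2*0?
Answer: (125 + √23)² ≈ 16847.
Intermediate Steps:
t = 0
T(D, S) = D²
G(J, M) = √23 (G(J, M) = √((-5)² - 2) = √(25 - 2) = √23)
(G(u(t, 6), -2) + 125)² = (√23 + 125)² = (125 + √23)²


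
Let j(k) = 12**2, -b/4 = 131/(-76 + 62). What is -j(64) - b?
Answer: -1270/7 ≈ -181.43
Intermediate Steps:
b = 262/7 (b = -524/(-76 + 62) = -524/(-14) = -524*(-1)/14 = -4*(-131/14) = 262/7 ≈ 37.429)
j(k) = 144
-j(64) - b = -1*144 - 1*262/7 = -144 - 262/7 = -1270/7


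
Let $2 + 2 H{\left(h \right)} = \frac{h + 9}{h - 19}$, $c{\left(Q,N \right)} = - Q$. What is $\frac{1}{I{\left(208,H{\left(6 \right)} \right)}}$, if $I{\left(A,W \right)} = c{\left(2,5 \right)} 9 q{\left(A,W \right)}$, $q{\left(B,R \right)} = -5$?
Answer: $\frac{1}{90} \approx 0.011111$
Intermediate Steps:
$H{\left(h \right)} = -1 + \frac{9 + h}{2 \left(-19 + h\right)}$ ($H{\left(h \right)} = -1 + \frac{\left(h + 9\right) \frac{1}{h - 19}}{2} = -1 + \frac{\left(9 + h\right) \frac{1}{-19 + h}}{2} = -1 + \frac{\frac{1}{-19 + h} \left(9 + h\right)}{2} = -1 + \frac{9 + h}{2 \left(-19 + h\right)}$)
$I{\left(A,W \right)} = 90$ ($I{\left(A,W \right)} = \left(-1\right) 2 \cdot 9 \left(-5\right) = \left(-2\right) 9 \left(-5\right) = \left(-18\right) \left(-5\right) = 90$)
$\frac{1}{I{\left(208,H{\left(6 \right)} \right)}} = \frac{1}{90}$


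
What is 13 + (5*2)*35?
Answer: 363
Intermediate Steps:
13 + (5*2)*35 = 13 + 10*35 = 13 + 350 = 363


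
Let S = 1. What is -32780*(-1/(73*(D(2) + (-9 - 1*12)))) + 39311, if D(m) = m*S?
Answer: 54491577/1387 ≈ 39287.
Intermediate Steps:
D(m) = m (D(m) = m*1 = m)
-32780*(-1/(73*(D(2) + (-9 - 1*12)))) + 39311 = -32780*(-1/(73*(2 + (-9 - 1*12)))) + 39311 = -32780*(-1/(73*(2 + (-9 - 12)))) + 39311 = -32780*(-1/(73*(2 - 21))) + 39311 = -32780/((-73*(-19))) + 39311 = -32780/1387 + 39311 = 54491577/1387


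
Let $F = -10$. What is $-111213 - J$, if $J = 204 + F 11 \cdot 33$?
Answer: $-107787$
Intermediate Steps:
$J = -3426$ ($J = 204 + \left(-10\right) 11 \cdot 33 = 204 - 3630 = -3426$)
$-111213 - J = -111213 - -3426 = -111213 + 3426 = -107787$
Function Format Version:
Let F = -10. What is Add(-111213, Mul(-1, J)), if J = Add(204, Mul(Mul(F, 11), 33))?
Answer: -107787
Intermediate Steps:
J = -3426 (J = Add(204, Mul(Mul(-10, 11), 33)) = Add(204, Mul(-110, 33)) = Add(204, -3630) = -3426)
Add(-111213, Mul(-1, J)) = Add(-111213, Mul(-1, -3426)) = Add(-111213, 3426) = -107787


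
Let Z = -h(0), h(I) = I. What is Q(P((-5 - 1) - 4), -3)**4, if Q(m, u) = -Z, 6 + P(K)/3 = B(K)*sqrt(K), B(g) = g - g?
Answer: 0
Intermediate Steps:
Z = 0 (Z = -1*0 = 0)
B(g) = 0
P(K) = -18 (P(K) = -18 + 3*(0*sqrt(K)) = -18 + 3*0 = -18 + 0 = -18)
Q(m, u) = 0 (Q(m, u) = -1*0 = 0)
Q(P((-5 - 1) - 4), -3)**4 = 0**4 = 0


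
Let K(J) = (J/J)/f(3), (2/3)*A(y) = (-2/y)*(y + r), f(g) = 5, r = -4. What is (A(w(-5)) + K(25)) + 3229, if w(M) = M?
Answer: 16119/5 ≈ 3223.8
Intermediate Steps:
A(y) = -3*(-4 + y)/y (A(y) = 3*((-2/y)*(y - 4))/2 = 3*((-2/y)*(-4 + y))/2 = 3*(-2*(-4 + y)/y)/2 = -3*(-4 + y)/y)
K(J) = 1/5 (K(J) = (J/J)/5 = 1*(1/5) = 1/5)
(A(w(-5)) + K(25)) + 3229 = ((-3 + 12/(-5)) + 1/5) + 3229 = ((-3 + 12*(-1/5)) + 1/5) + 3229 = ((-3 - 12/5) + 1/5) + 3229 = (-27/5 + 1/5) + 3229 = -26/5 + 3229 = 16119/5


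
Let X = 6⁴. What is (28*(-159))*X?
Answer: -5769792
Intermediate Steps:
X = 1296
(28*(-159))*X = (28*(-159))*1296 = -4452*1296 = -5769792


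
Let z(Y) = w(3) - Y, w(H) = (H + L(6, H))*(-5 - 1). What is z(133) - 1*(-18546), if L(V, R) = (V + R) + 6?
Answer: 18305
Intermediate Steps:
L(V, R) = 6 + R + V (L(V, R) = (R + V) + 6 = 6 + R + V)
w(H) = -72 - 12*H (w(H) = (H + (6 + H + 6))*(-5 - 1) = (H + (12 + H))*(-6) = (12 + 2*H)*(-6) = -72 - 12*H)
z(Y) = -108 - Y (z(Y) = (-72 - 12*3) - Y = (-72 - 36) - Y = -108 - Y)
z(133) - 1*(-18546) = (-108 - 1*133) - 1*(-18546) = (-108 - 133) + 18546 = -241 + 18546 = 18305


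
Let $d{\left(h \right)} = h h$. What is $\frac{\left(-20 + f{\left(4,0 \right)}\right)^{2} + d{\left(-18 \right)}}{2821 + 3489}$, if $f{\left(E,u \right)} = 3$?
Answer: $\frac{613}{6310} \approx 0.097147$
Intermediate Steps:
$d{\left(h \right)} = h^{2}$
$\frac{\left(-20 + f{\left(4,0 \right)}\right)^{2} + d{\left(-18 \right)}}{2821 + 3489} = \frac{\left(-20 + 3\right)^{2} + \left(-18\right)^{2}}{2821 + 3489} = \frac{\left(-17\right)^{2} + 324}{6310} = \left(289 + 324\right) \frac{1}{6310} = 613 \cdot \frac{1}{6310} = \frac{613}{6310}$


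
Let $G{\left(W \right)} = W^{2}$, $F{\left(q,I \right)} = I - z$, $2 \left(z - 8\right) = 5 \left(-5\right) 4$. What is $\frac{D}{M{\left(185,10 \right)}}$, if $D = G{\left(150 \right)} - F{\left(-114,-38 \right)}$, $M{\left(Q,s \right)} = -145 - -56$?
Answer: $- \frac{22496}{89} \approx -252.76$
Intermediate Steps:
$z = -42$ ($z = 8 + \frac{5 \left(-5\right) 4}{2} = 8 + \frac{\left(-25\right) 4}{2} = 8 + \frac{1}{2} \left(-100\right) = 8 - 50 = -42$)
$F{\left(q,I \right)} = 42 + I$ ($F{\left(q,I \right)} = I - -42 = I + 42 = 42 + I$)
$M{\left(Q,s \right)} = -89$ ($M{\left(Q,s \right)} = -145 + 56 = -89$)
$D = 22496$ ($D = 150^{2} - \left(42 - 38\right) = 22500 - 4 = 22496$)
$\frac{D}{M{\left(185,10 \right)}} = \frac{22496}{-89} = 22496 \left(- \frac{1}{89}\right) = - \frac{22496}{89}$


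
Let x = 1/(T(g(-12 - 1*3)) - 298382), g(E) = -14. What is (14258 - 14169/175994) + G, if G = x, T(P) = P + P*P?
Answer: 53448266415329/3748672200 ≈ 14258.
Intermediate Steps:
T(P) = P + P**2
x = -1/298200 (x = 1/(-14*(1 - 14) - 298382) = 1/(-14*(-13) - 298382) = 1/(182 - 298382) = 1/(-298200) = -1/298200 ≈ -3.3535e-6)
G = -1/298200 ≈ -3.3535e-6
(14258 - 14169/175994) + G = (14258 - 14169/175994) - 1/298200 = 2509308283/175994 - 1/298200 = 53448266415329/3748672200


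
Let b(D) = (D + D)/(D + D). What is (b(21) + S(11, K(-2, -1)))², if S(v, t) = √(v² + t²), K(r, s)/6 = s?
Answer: (1 + √157)² ≈ 183.06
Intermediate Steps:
b(D) = 1 (b(D) = (2*D)/((2*D)) = (2*D)*(1/(2*D)) = 1)
K(r, s) = 6*s
S(v, t) = √(t² + v²)
(b(21) + S(11, K(-2, -1)))² = (1 + √((6*(-1))² + 11²))² = (1 + √((-6)² + 121))² = (1 + √(36 + 121))² = (1 + √157)²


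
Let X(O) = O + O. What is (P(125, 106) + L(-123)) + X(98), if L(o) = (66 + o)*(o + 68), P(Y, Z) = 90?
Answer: 3421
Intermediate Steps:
L(o) = (66 + o)*(68 + o)
X(O) = 2*O
(P(125, 106) + L(-123)) + X(98) = (90 + (4488 + (-123)² + 134*(-123))) + 2*98 = (90 + (4488 + 15129 - 16482)) + 196 = (90 + 3135) + 196 = 3225 + 196 = 3421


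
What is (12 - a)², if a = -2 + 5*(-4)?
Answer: 1156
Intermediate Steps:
a = -22 (a = -2 - 20 = -22)
(12 - a)² = (12 - 1*(-22))² = (12 + 22)² = 34² = 1156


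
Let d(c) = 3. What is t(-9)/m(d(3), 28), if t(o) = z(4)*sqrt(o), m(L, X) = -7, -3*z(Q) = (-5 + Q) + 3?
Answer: 2*I/7 ≈ 0.28571*I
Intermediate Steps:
z(Q) = 2/3 - Q/3 (z(Q) = -((-5 + Q) + 3)/3 = -(-2 + Q)/3 = 2/3 - Q/3)
t(o) = -2*sqrt(o)/3 (t(o) = (2/3 - 1/3*4)*sqrt(o) = (2/3 - 4/3)*sqrt(o) = -2*sqrt(o)/3)
t(-9)/m(d(3), 28) = -2*I/(-7) = -2*I*(-1/7) = 2*I/7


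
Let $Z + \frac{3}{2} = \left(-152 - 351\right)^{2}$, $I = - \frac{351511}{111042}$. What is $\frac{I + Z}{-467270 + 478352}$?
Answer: $\frac{7023526826}{307641861} \approx 22.83$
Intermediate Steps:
$I = - \frac{351511}{111042}$ ($I = \left(-351511\right) \frac{1}{111042} = - \frac{351511}{111042} \approx -3.1656$)
$Z = \frac{506015}{2}$ ($Z = - \frac{3}{2} + \left(-152 - 351\right)^{2} = - \frac{3}{2} + \left(-503\right)^{2} = - \frac{3}{2} + 253009 = \frac{506015}{2} \approx 2.5301 \cdot 10^{5}$)
$\frac{I + Z}{-467270 + 478352} = \frac{- \frac{351511}{111042} + \frac{506015}{2}}{-467270 + 478352} = \frac{14047053652}{55521 \cdot 11082} = \frac{14047053652}{55521} \cdot \frac{1}{11082} = \frac{7023526826}{307641861}$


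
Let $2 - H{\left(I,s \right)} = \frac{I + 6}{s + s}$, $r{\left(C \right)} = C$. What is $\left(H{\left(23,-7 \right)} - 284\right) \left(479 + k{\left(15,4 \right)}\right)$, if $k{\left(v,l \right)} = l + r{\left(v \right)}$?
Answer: $- \frac{975831}{7} \approx -1.394 \cdot 10^{5}$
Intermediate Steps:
$H{\left(I,s \right)} = 2 - \frac{6 + I}{2 s}$ ($H{\left(I,s \right)} = 2 - \frac{I + 6}{s + s} = 2 - \frac{6 + I}{2 s}$)
$k{\left(v,l \right)} = l + v$
$\left(H{\left(23,-7 \right)} - 284\right) \left(479 + k{\left(15,4 \right)}\right) = \left(\frac{-6 - 23 + 4 \left(-7\right)}{2 \left(-7\right)} - 284\right) \left(479 + \left(4 + 15\right)\right) = \left(\frac{1}{2} \left(- \frac{1}{7}\right) \left(-6 - 23 - 28\right) - 284\right) \left(479 + 19\right) = \left(\frac{1}{2} \left(- \frac{1}{7}\right) \left(-57\right) - 284\right) 498 = \left(\frac{57}{14} - 284\right) 498 = \left(- \frac{3919}{14}\right) 498 = - \frac{975831}{7}$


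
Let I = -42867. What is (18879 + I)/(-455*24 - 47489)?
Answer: 23988/58409 ≈ 0.41069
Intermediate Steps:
(18879 + I)/(-455*24 - 47489) = (18879 - 42867)/(-455*24 - 47489) = -23988/(-10920 - 47489) = -23988/(-58409) = -23988*(-1/58409) = 23988/58409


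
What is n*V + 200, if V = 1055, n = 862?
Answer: 909610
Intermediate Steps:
n*V + 200 = 862*1055 + 200 = 909410 + 200 = 909610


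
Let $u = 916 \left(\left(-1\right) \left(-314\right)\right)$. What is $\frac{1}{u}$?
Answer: $\frac{1}{287624} \approx 3.4768 \cdot 10^{-6}$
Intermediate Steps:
$u = 287624$ ($u = 916 \cdot 314 = 287624$)
$\frac{1}{u} = \frac{1}{287624}$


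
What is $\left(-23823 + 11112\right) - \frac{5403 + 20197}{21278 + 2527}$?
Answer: $- \frac{60522191}{4761} \approx -12712.0$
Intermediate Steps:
$\left(-23823 + 11112\right) - \frac{5403 + 20197}{21278 + 2527} = -12711 - \frac{25600}{23805} = -12711 - 25600 \cdot \frac{1}{23805} = -12711 - \frac{5120}{4761} = - \frac{60522191}{4761}$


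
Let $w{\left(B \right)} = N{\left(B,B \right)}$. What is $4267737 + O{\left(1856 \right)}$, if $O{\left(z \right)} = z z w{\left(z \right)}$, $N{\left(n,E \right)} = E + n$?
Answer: $12791127769$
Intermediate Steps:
$w{\left(B \right)} = 2 B$ ($w{\left(B \right)} = B + B = 2 B$)
$O{\left(z \right)} = 2 z^{3}$ ($O{\left(z \right)} = z z 2 z = z^{2} \cdot 2 z = 2 z^{3}$)
$4267737 + O{\left(1856 \right)} = 4267737 + 2 \cdot 1856^{3} = 4267737 + 2 \cdot 6393430016 = 4267737 + 12786860032 = 12791127769$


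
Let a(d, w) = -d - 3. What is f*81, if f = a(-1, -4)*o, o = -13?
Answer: 2106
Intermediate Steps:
a(d, w) = -3 - d
f = 26 (f = (-3 - 1*(-1))*(-13) = (-3 + 1)*(-13) = -2*(-13) = 26)
f*81 = 26*81 = 2106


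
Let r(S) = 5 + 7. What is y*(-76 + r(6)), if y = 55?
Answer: -3520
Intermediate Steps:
r(S) = 12
y*(-76 + r(6)) = 55*(-76 + 12) = 55*(-64) = -3520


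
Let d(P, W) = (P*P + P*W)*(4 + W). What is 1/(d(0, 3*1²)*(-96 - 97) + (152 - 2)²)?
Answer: 1/22500 ≈ 4.4444e-5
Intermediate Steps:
d(P, W) = (4 + W)*(P² + P*W) (d(P, W) = (P² + P*W)*(4 + W) = (4 + W)*(P² + P*W))
1/(d(0, 3*1²)*(-96 - 97) + (152 - 2)²) = 1/((0*((3*1²)² + 4*0 + 4*(3*1²) + 0*(3*1²)))*(-96 - 97) + (152 - 2)²) = 1/((0*((3*1)² + 0 + 4*(3*1) + 0*(3*1)))*(-193) + 150²) = 1/((0*(3² + 0 + 4*3 + 0*3))*(-193) + 22500) = 1/((0*(9 + 0 + 12 + 0))*(-193) + 22500) = 1/((0*21)*(-193) + 22500) = 1/(0*(-193) + 22500) = 1/(0 + 22500) = 1/22500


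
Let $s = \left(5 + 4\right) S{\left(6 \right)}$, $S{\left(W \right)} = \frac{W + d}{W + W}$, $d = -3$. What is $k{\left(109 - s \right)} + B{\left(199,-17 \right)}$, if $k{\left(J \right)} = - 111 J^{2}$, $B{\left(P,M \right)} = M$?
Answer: $- \frac{20238791}{16} \approx -1.2649 \cdot 10^{6}$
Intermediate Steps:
$S{\left(W \right)} = \frac{-3 + W}{2 W}$ ($S{\left(W \right)} = \frac{W - 3}{W + W} = \frac{-3 + W}{2 W}$)
$s = \frac{9}{4}$ ($s = \left(5 + 4\right) \frac{-3 + 6}{2 \cdot 6} = 9 \cdot \frac{1}{2} \cdot \frac{1}{6} \cdot 3 = 9 \cdot \frac{1}{4} = \frac{9}{4} \approx 2.25$)
$k{\left(109 - s \right)} + B{\left(199,-17 \right)} = - 111 \left(109 - \frac{9}{4}\right)^{2} - 17 = - 111 \left(\frac{427}{4}\right)^{2} - 17 = \left(-111\right) \frac{182329}{16} - 17 = - \frac{20238519}{16} - 17 = - \frac{20238791}{16}$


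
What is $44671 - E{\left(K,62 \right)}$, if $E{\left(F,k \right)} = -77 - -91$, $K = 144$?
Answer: $44657$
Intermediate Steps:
$E{\left(F,k \right)} = 14$ ($E{\left(F,k \right)} = -77 + 91 = 14$)
$44671 - E{\left(K,62 \right)} = 44671 - 14 = 44657$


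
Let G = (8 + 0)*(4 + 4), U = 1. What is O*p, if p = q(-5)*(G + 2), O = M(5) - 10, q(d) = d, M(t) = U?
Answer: 2970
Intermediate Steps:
M(t) = 1
G = 64 (G = 8*8 = 64)
O = -9 (O = 1 - 10 = -9)
p = -330 (p = -5*(64 + 2) = -5*66 = -330)
O*p = -9*(-330) = 2970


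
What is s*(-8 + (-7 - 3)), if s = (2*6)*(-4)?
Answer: 864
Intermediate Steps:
s = -48 (s = 12*(-4) = -48)
s*(-8 + (-7 - 3)) = -48*(-8 + (-7 - 3)) = -48*(-8 - 10) = -48*(-18) = 864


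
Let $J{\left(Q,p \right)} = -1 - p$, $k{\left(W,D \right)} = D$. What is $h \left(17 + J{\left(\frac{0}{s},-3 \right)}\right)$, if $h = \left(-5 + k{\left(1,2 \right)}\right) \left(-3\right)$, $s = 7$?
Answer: $171$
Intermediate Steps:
$h = 9$ ($h = \left(-5 + 2\right) \left(-3\right) = \left(-3\right) \left(-3\right) = 9$)
$h \left(17 + J{\left(\frac{0}{s},-3 \right)}\right) = 9 \left(17 - -2\right) = 9 \left(17 + \left(-1 + 3\right)\right) = 9 \left(17 + 2\right) = 9 \cdot 19 = 171$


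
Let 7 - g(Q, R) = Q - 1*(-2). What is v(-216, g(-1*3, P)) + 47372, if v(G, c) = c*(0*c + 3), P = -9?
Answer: 47396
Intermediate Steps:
g(Q, R) = 5 - Q (g(Q, R) = 7 - (Q - 1*(-2)) = 7 - (Q + 2) = 7 - (2 + Q) = 7 + (-2 - Q) = 5 - Q)
v(G, c) = 3*c (v(G, c) = c*(0 + 3) = c*3 = 3*c)
v(-216, g(-1*3, P)) + 47372 = 3*(5 - (-1)*3) + 47372 = 3*(5 - 1*(-3)) + 47372 = 3*(5 + 3) + 47372 = 3*8 + 47372 = 24 + 47372 = 47396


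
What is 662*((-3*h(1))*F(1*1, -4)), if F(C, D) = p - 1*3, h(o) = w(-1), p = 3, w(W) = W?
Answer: 0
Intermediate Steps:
h(o) = -1
F(C, D) = 0 (F(C, D) = 3 - 1*3 = 3 - 3 = 0)
662*((-3*h(1))*F(1*1, -4)) = 662*(-3*(-1)*0) = 662*(3*0) = 662*0 = 0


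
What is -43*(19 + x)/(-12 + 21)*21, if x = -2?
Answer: -5117/3 ≈ -1705.7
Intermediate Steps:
-43*(19 + x)/(-12 + 21)*21 = -43*(19 - 2)/(-12 + 21)*21 = -731/9*21 = -5117/3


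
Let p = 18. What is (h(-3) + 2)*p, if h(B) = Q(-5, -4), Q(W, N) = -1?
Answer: 18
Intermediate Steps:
h(B) = -1
(h(-3) + 2)*p = (-1 + 2)*18 = 1*18 = 18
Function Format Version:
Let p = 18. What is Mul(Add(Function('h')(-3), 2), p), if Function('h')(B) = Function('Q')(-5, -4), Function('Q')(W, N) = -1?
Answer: 18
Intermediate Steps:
Function('h')(B) = -1
Mul(Add(Function('h')(-3), 2), p) = Mul(Add(-1, 2), 18) = Mul(1, 18) = 18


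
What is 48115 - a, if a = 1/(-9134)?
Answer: 439482411/9134 ≈ 48115.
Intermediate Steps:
a = -1/9134 ≈ -0.00010948
48115 - a = 48115 - 1*(-1/9134) = 48115 + 1/9134 = 439482411/9134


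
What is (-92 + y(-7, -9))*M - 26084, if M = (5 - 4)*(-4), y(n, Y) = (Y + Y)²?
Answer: -27012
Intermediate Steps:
y(n, Y) = 4*Y² (y(n, Y) = (2*Y)² = 4*Y²)
M = -4 (M = 1*(-4) = -4)
(-92 + y(-7, -9))*M - 26084 = (-92 + 4*(-9)²)*(-4) - 26084 = (-92 + 4*81)*(-4) - 26084 = (-92 + 324)*(-4) - 26084 = 232*(-4) - 26084 = -928 - 26084 = -27012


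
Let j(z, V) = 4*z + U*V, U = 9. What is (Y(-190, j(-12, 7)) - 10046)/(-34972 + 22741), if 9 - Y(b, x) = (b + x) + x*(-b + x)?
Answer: 12937/12231 ≈ 1.0577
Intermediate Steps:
j(z, V) = 4*z + 9*V
Y(b, x) = 9 - b - x - x*(x - b) (Y(b, x) = 9 - ((b + x) + x*(-b + x)) = 9 - ((b + x) + x*(x - b)) = 9 - (b + x + x*(x - b)) = 9 + (-b - x - x*(x - b)) = 9 - b - x - x*(x - b))
(Y(-190, j(-12, 7)) - 10046)/(-34972 + 22741) = ((9 - 1*(-190) - (4*(-12) + 9*7) - (4*(-12) + 9*7)² - 190*(4*(-12) + 9*7)) - 10046)/(-34972 + 22741) = ((9 + 190 - (-48 + 63) - (-48 + 63)² - 190*(-48 + 63)) - 10046)/(-12231) = ((9 + 190 - 1*15 - 1*15² - 190*15) - 10046)*(-1/12231) = ((9 + 190 - 15 - 1*225 - 2850) - 10046)*(-1/12231) = ((9 + 190 - 15 - 225 - 2850) - 10046)*(-1/12231) = (-2891 - 10046)*(-1/12231) = -12937*(-1/12231) = 12937/12231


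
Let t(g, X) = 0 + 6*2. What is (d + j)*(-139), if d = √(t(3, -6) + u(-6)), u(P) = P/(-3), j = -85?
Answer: 11815 - 139*√14 ≈ 11295.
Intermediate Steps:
t(g, X) = 12 (t(g, X) = 0 + 12 = 12)
u(P) = -P/3 (u(P) = P*(-⅓) = -P/3)
d = √14 (d = √(12 - ⅓*(-6)) = √(12 + 2) = √14 ≈ 3.7417)
(d + j)*(-139) = (√14 - 85)*(-139) = (-85 + √14)*(-139) = 11815 - 139*√14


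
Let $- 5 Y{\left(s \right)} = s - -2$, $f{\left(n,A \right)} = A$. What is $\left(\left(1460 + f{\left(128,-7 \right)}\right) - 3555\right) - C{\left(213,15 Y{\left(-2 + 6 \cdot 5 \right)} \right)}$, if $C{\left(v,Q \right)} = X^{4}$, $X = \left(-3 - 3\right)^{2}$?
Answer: $-1681718$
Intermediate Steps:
$Y{\left(s \right)} = - \frac{2}{5} - \frac{s}{5}$ ($Y{\left(s \right)} = - \frac{s - -2}{5} = - \frac{s + 2}{5} = - \frac{2 + s}{5} = - \frac{2}{5} - \frac{s}{5}$)
$X = 36$ ($X = \left(-6\right)^{2} = 36$)
$C{\left(v,Q \right)} = 1679616$ ($C{\left(v,Q \right)} = 36^{4} = 1679616$)
$\left(\left(1460 + f{\left(128,-7 \right)}\right) - 3555\right) - C{\left(213,15 Y{\left(-2 + 6 \cdot 5 \right)} \right)} = \left(\left(1460 - 7\right) - 3555\right) - 1679616 = \left(1453 - 3555\right) - 1679616 = -2102 - 1679616 = -1681718$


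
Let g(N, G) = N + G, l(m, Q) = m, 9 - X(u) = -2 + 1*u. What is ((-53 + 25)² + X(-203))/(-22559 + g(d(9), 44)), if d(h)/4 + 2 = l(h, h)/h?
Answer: -998/22519 ≈ -0.044318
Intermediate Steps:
X(u) = 11 - u (X(u) = 9 - (-2 + 1*u) = 9 - (-2 + u) = 9 + (2 - u) = 11 - u)
d(h) = -4 (d(h) = -8 + 4*(h/h) = -8 + 4*1 = -8 + 4 = -4)
g(N, G) = G + N
((-53 + 25)² + X(-203))/(-22559 + g(d(9), 44)) = ((-53 + 25)² + (11 - 1*(-203)))/(-22559 + (44 - 4)) = ((-28)² + (11 + 203))/(-22559 + 40) = (784 + 214)/(-22519) = 998*(-1/22519) = -998/22519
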